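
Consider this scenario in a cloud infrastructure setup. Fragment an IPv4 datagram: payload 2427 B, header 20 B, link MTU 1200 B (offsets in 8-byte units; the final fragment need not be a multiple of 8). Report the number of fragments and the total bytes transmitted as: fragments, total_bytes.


Max data per non-final fragment = floor((MTU - header)/8)*8 = floor((1200 - 20)/8)*8 = floor(1180/8)*8 = 1176 B
Final fragment needs no 8-byte alignment: it can carry up to MTU - header = 1180 B
Non-final fragments needed = ceil((payload - 1180) / 1176) = ceil(1247/1176) = ceil(1.0604) = 2
Number of fragments = 2 + 1 = 3
Fragment sizes (data): 2 * 1176 B + 75 B (last, 75 <= 1180 OK)
Total bytes sent = payload + n_frags * header = 2427 + 3*20 = 2427 + 60 = 2487 B

3, 2487


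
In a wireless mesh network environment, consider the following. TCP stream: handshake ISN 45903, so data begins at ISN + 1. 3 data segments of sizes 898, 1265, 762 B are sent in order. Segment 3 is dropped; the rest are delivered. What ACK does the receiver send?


SYN uses sequence number 45903; first data byte = ISN + 1 = 45904.
Segment 1: SEQ = 45904, len = 898 B, covers [45904, 46801]
Segment 2: SEQ = 46802, len = 1265 B, covers [46802, 48066]
Segment 3: SEQ = 48067, len = 762 B, covers [48067, 48828] [LOST]
In-order data received: bytes [45904, 48066] (segments 1..2).
Segment 3 missing -> gap begins at byte 48067.
Cumulative ACK = next expected in-order byte = 45904 + 898 + 1265 = 48067

48067


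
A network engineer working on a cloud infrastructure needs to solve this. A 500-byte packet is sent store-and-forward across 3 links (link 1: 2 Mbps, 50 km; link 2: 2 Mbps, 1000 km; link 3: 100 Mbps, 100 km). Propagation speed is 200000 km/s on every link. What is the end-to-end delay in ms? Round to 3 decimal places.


Packet = 500 bytes = 4000 bits. Store-and-forward: sum (t_trans + t_prop) per link.
Link 1: t_trans = 4000/(2*10^6) s = 2.0000 ms; t_prop = 50/200000 s = 0.2500 ms; subtotal = 2.2500 ms
Link 2: t_trans = 4000/(2*10^6) s = 2.0000 ms; t_prop = 1000/200000 s = 5.0000 ms; subtotal = 7.0000 ms
Link 3: t_trans = 4000/(100*10^6) s = 0.0400 ms; t_prop = 100/200000 s = 0.5000 ms; subtotal = 0.5400 ms
End-to-end = 2.2500 + 7.0000 + 0.5400 = 9.7900 ms -> 9.790 ms (3 dp)

9.790


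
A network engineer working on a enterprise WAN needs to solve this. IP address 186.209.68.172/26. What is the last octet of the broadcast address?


Given: IP = 186.209.68.172, prefix = /26
Host bits = 32 - 26 = 6
Network last octet = 172 AND mask = 128
Host part size = 2^6 - 1 = 63
Broadcast last octet = 128 OR 63 = 191

191


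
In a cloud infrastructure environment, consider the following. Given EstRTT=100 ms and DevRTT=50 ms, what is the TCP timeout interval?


Given: EstRTT = 100 ms, DevRTT = 50 ms
Timeout = EstRTT + 4 * DevRTT
4 * DevRTT = 4 * 50 = 200
Timeout = 100 + 200 = 300 ms

300


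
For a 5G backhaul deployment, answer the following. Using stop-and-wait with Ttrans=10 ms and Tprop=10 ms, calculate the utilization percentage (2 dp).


Given: Ttrans = 10 ms, Tprop = 10 ms
RTT = 2 * Tprop = 2 * 10 = 20 ms
U = Ttrans / (Ttrans + RTT)
U = 10 / (10 + 20)
U = 10 / 30 = 0.333333
U% = 33.33%

33.33


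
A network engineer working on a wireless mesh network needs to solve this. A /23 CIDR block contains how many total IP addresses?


Given: CIDR prefix /23
Host bits = 32 - 23 = 9
Total addresses = 2^9 = 512

512


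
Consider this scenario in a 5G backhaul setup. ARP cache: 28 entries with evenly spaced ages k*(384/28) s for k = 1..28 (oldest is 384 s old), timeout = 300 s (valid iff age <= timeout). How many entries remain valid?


Ages are k * 384/28 s for k = 1..28 (spacing = 13.7143 s).
Entry k is valid iff k * 384/28 <= 300 iff k <= 28 * 300 / 384 = 21.8750
n_valid = floor(21.8750) = 21
(n_stale = 28 - 21 = 7)

21


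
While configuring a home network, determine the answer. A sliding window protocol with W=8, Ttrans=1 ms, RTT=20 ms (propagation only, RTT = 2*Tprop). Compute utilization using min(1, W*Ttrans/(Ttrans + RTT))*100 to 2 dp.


Given: W = 8, Ttrans = 1 ms, RTT = 20 ms (= 2 * Tprop, Tprop = 10 ms)
Cycle time = Ttrans + RTT = 1 + 20 = 21 ms (first packet sent until its ACK returns)
W * Ttrans = 8 * 1 = 8 ms of sending per cycle
W * Ttrans / (Ttrans + RTT) = 8 / 21 = 0.380952
U = min(1, 0.380952) = 0.380952
U% = 38.10%

38.10


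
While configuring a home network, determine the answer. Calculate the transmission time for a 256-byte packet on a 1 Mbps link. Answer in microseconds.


Given: packet = 256 bytes, bandwidth = 1 Mbps
Packet in bits = 256 * 8 = 2048 bits
Bandwidth = 1 * 10^6 = 1000000 bps
Time = 2048 / 1000000 seconds
Time in us = 2048 * 10^6 / 1000000 = 2048

2048


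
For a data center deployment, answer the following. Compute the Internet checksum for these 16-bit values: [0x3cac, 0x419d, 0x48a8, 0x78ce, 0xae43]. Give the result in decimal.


Given words: [0x3cac, 0x419d, 0x48a8, 0x78ce, 0xae43]
Step 1: Sum all words
Raw sum = 15532 + 16797 + 18600 + 30926 + 44611 = 126466
Step 2: Fold carry: (60930 + 1) = 60931
One's complement = ~60931 & 0xFFFF = 4604

4604


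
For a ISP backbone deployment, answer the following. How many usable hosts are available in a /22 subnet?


Given: subnet mask /22
Host bits = 32 - 22 = 10
Total addresses = 2^10 = 1024
Usable hosts = 1024 - 2 (network + broadcast) = 1022

1022


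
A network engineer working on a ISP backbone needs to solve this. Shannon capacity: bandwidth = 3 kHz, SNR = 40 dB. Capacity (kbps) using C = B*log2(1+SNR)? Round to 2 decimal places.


Given: B = 3 kHz, SNR = 40 dB
SNR linear = 10^(40/10) = 10000
1 + SNR = 10001
log2(10001) = 13.2878566418
C = 3 * 1000 * 13.2878566418 = 39863.5699 bps
C = 39.863570 kbps -> 39.86 kbps (2 dp)

39.86


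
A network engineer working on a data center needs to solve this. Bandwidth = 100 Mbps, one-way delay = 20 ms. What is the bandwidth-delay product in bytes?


Given: bandwidth = 100 Mbps, delay = 20 ms
BDP in bits = 100 * 10^6 * 20 / 1000
BDP in bits = 2000000
BDP in bytes = 2000000 / 8 = 250000

250000


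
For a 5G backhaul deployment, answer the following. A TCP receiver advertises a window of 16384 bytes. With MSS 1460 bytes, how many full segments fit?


Given: RWND = 16384 bytes, MSS = 1460 bytes
Full segments = floor(RWND / MSS)
Full segments = floor(16384 / 1460)
Full segments = floor(11.2219) = 11

11


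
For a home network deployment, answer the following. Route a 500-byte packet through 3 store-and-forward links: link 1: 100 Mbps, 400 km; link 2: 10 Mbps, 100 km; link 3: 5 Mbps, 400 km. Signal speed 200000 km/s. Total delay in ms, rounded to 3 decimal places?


Packet = 500 bytes = 4000 bits. Store-and-forward: sum (t_trans + t_prop) per link.
Link 1: t_trans = 4000/(100*10^6) s = 0.0400 ms; t_prop = 400/200000 s = 2.0000 ms; subtotal = 2.0400 ms
Link 2: t_trans = 4000/(10*10^6) s = 0.4000 ms; t_prop = 100/200000 s = 0.5000 ms; subtotal = 0.9000 ms
Link 3: t_trans = 4000/(5*10^6) s = 0.8000 ms; t_prop = 400/200000 s = 2.0000 ms; subtotal = 2.8000 ms
End-to-end = 2.0400 + 0.9000 + 2.8000 = 5.7400 ms -> 5.740 ms (3 dp)

5.740


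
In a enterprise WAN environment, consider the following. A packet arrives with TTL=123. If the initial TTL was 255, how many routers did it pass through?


Given: initial TTL = 255, received TTL = 123
Hops = initial TTL - received TTL
Hops = 255 - 123 = 132

132


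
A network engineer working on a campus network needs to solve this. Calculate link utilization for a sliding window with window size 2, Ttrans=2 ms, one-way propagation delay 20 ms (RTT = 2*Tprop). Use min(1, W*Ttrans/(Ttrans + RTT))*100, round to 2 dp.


Given: W = 2, Ttrans = 2 ms, RTT = 40 ms (= 2 * Tprop, Tprop = 20 ms)
Cycle time = Ttrans + RTT = 2 + 40 = 42 ms (first packet sent until its ACK returns)
W * Ttrans = 2 * 2 = 4 ms of sending per cycle
W * Ttrans / (Ttrans + RTT) = 4 / 42 = 0.095238
U = min(1, 0.095238) = 0.095238
U% = 9.52%

9.52


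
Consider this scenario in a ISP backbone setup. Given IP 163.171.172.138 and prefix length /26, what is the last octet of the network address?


Given: IP = 163.171.172.138, prefix = /26
Subnet mask = 255.255.255.192
Last octet of IP: 138
Last octet of mask: 192
Network last octet = 138 AND 192 = 128

128


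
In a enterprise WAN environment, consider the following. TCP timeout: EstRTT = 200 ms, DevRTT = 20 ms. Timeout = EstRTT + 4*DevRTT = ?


Given: EstRTT = 200 ms, DevRTT = 20 ms
Timeout = EstRTT + 4 * DevRTT
4 * DevRTT = 4 * 20 = 80
Timeout = 200 + 80 = 280 ms

280


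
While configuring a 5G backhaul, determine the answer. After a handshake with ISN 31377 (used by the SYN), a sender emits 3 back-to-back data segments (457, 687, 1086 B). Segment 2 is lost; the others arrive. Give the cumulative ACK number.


SYN uses sequence number 31377; first data byte = ISN + 1 = 31378.
Segment 1: SEQ = 31378, len = 457 B, covers [31378, 31834]
Segment 2: SEQ = 31835, len = 687 B, covers [31835, 32521] [LOST]
Segment 3: SEQ = 32522, len = 1086 B, covers [32522, 33607]
In-order data received: bytes [31378, 31834] (segments 1..1).
Segment 2 missing -> gap begins at byte 31835; later segments buffered out of order.
Cumulative ACK = next expected in-order byte = 31378 + 457 = 31835

31835


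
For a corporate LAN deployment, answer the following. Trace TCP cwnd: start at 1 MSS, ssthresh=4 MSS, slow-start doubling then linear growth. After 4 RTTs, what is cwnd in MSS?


RTT 0: cwnd = 1 MSS (initial)
RTT 1: cwnd = 2 MSS (slow start, doubled)
RTT 2: cwnd = 4 MSS (slow start, doubled)
RTT 3: cwnd = 5 MSS (congestion avoidance, +1)
RTT 4: cwnd = 6 MSS (congestion avoidance, +1)

6


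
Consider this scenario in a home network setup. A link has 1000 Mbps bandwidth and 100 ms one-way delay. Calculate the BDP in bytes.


Given: bandwidth = 1000 Mbps, delay = 100 ms
BDP in bits = 1000 * 10^6 * 100 / 1000
BDP in bits = 100000000
BDP in bytes = 100000000 / 8 = 12500000

12500000


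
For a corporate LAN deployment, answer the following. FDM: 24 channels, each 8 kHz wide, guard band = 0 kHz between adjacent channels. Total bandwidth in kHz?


Given: 24 channels, 8 kHz each, guard = 0 kHz
Channel bandwidth = 24 * 8 = 192 kHz
Guard bands = 23 gaps * 0 kHz = 0 kHz
Total = 192 + 0 = 192 kHz

192


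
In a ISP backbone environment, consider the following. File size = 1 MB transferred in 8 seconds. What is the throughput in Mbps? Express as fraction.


Given: file = 1 MB, time = 8 s
File in Mb = 1 * 8 = 8 Mb
Throughput = 8 / 8 Mbps
Throughput = 1 Mbps

1


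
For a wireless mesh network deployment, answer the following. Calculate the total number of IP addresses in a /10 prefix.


Given: CIDR prefix /10
Host bits = 32 - 10 = 22
Total addresses = 2^22 = 4194304

4194304


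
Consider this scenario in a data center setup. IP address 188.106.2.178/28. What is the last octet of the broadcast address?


Given: IP = 188.106.2.178, prefix = /28
Host bits = 32 - 28 = 4
Network last octet = 178 AND mask = 176
Host part size = 2^4 - 1 = 15
Broadcast last octet = 176 OR 15 = 191

191


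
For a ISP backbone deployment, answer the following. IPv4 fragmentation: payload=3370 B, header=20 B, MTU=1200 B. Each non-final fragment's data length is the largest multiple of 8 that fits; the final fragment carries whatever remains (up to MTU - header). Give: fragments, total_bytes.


Max data per non-final fragment = floor((MTU - header)/8)*8 = floor((1200 - 20)/8)*8 = floor(1180/8)*8 = 1176 B
Final fragment needs no 8-byte alignment: it can carry up to MTU - header = 1180 B
Non-final fragments needed = ceil((payload - 1180) / 1176) = ceil(2190/1176) = ceil(1.8622) = 2
Number of fragments = 2 + 1 = 3
Fragment sizes (data): 2 * 1176 B + 1018 B (last, 1018 <= 1180 OK)
Total bytes sent = payload + n_frags * header = 3370 + 3*20 = 3370 + 60 = 3430 B

3, 3430


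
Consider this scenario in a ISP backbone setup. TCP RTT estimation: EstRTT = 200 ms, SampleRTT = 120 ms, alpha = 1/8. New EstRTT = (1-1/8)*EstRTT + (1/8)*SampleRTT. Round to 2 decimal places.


Given: EstRTT = 200 ms, SampleRTT = 120 ms, alpha = 1/8
New EstRTT = (1 - alpha) * EstRTT + alpha * SampleRTT
(7/8) * 200 = 175
(1/8) * 120 = 15
New EstRTT = 175 + 15 = 190 ms -> 190.00 ms (2 dp)

190.00


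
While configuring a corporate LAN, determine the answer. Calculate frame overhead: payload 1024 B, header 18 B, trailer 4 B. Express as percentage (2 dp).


Given: payload = 1024 B, header = 18 B, trailer = 4 B
Overhead bytes = header + trailer = 18 + 4 = 22
Total frame = payload + overhead = 1024 + 22 = 1046
Overhead % = 22 / 1046 * 100 = 2.1033% -> 2.10% (2 dp)

2.10


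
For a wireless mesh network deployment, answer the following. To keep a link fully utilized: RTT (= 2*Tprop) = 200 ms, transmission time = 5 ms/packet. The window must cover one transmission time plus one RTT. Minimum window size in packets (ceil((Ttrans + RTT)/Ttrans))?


Given: Ttrans = 5 ms, RTT = 200 ms (= 2 * Tprop, Tprop = 100 ms)
Time until first ACK returns = Ttrans + RTT = 5 + 200 = 205 ms
Need W * Ttrans >= Ttrans + RTT  ->  W >= (Ttrans + RTT) / Ttrans
(Ttrans + RTT) / Ttrans = 205 / 5 = 41
W_min = ceil(41) = 41

41


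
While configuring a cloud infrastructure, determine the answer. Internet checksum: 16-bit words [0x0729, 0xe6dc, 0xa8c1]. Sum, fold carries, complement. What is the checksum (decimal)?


Given words: [0x0729, 0xe6dc, 0xa8c1]
Step 1: Sum all words
Raw sum = 1833 + 59100 + 43201 = 104134
Step 2: Fold carry: (38598 + 1) = 38599
One's complement = ~38599 & 0xFFFF = 26936

26936


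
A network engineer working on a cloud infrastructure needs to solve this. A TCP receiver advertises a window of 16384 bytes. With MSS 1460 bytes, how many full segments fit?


Given: RWND = 16384 bytes, MSS = 1460 bytes
Full segments = floor(RWND / MSS)
Full segments = floor(16384 / 1460)
Full segments = floor(11.2219) = 11

11


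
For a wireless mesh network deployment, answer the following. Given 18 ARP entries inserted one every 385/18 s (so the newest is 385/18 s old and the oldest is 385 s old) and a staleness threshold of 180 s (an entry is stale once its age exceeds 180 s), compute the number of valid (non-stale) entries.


Ages are k * 385/18 s for k = 1..18 (spacing = 21.3889 s).
Entry k is valid iff k * 385/18 <= 180 iff k <= 18 * 180 / 385 = 8.4156
n_valid = floor(8.4156) = 8
(n_stale = 18 - 8 = 10)

8


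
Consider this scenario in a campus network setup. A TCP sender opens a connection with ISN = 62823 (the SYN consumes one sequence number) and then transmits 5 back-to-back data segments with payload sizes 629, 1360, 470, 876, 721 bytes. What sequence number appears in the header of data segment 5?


The SYN occupies sequence number ISN = 62823, so the first data byte is ISN + 1 = 62824.
SEQ of data segment i = (ISN + 1) + sum of payload sizes of segments 1..i-1.
Segment 1: SEQ = 62824, payload = 629 bytes
Segment 2: SEQ = 63453, payload = 1360 bytes
Segment 3: SEQ = 64813, payload = 470 bytes
Segment 4: SEQ = 65283, payload = 876 bytes
Segment 5: SEQ = 66159, payload = 721 bytes
SEQ of segment 5 = 62824 + 629 + 1360 + 470 + 876 = 66159

66159


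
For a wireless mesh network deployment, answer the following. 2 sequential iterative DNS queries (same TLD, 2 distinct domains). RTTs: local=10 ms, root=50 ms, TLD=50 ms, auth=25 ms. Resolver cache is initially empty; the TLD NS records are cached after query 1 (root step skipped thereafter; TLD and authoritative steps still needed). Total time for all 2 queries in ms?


Lookup 1 (cold cache): local + root + TLD + auth = 10 + 50 + 50 + 25 = 135 ms
Lookups 2..2 (TLD NS cached -> skip root; new domain -> still ask TLD and auth): local + TLD + auth = 10 + 50 + 25 = 85 ms each
Remaining 1 lookups: 1 * 85 = 85 ms
Total = 135 + 85 = 220 ms

220


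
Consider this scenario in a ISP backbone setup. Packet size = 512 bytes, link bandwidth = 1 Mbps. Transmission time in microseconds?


Given: packet = 512 bytes, bandwidth = 1 Mbps
Packet in bits = 512 * 8 = 4096 bits
Bandwidth = 1 * 10^6 = 1000000 bps
Time = 4096 / 1000000 seconds
Time in us = 4096 * 10^6 / 1000000 = 4096

4096


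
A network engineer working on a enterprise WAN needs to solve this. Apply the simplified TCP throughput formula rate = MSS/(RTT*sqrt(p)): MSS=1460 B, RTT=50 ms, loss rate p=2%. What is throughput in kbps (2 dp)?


Given: MSS = 1460 bytes, RTT = 50 ms, loss = 2%
RTT in seconds = 50 / 1000 = 0.05
Loss rate = 2% = 0.02
sqrt(loss) = sqrt(0.02) = 0.141421356237
Throughput (bytes/s) = 1460 / (0.05 * 0.141421356237) = 206475.1801
Throughput (kbps) = 206475.1801 * 8 / 1000 = 1651.801441 -> 1651.80 kbps (2 dp)

1651.80


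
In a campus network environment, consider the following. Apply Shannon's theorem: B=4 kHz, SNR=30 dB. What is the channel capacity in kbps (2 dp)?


Given: B = 4 kHz, SNR = 30 dB
SNR linear = 10^(30/10) = 1000
1 + SNR = 1001
log2(1001) = 9.9672262588
C = 4 * 1000 * 9.9672262588 = 39868.9050 bps
C = 39.868905 kbps -> 39.87 kbps (2 dp)

39.87


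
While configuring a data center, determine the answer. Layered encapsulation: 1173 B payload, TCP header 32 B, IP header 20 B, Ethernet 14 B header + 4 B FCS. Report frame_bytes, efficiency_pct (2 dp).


TCP segment = 1173 + 32 = 1205 B
IP packet = 1205 + 20 = 1225 B
Ethernet frame = 1225 + 14 + 4 = 1243 B
Efficiency = app / frame = 1173 / 1243 = 0.943685 = 94.3685% -> 94.37% (2 dp)

1243, 94.37


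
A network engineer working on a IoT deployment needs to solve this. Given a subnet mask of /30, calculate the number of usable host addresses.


Given: subnet mask /30
Host bits = 32 - 30 = 2
Total addresses = 2^2 = 4
Usable hosts = 4 - 2 (network + broadcast) = 2

2


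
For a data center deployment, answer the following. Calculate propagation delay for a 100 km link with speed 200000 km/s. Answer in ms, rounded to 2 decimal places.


Given: distance = 100 km, speed = 200000 km/s
Delay = distance / speed = 100 / 200000 seconds
Delay in ms = 100 * 1000 / 200000
Delay = 0.5000 ms
Rounded to 2 dp = 0.50 ms

0.50


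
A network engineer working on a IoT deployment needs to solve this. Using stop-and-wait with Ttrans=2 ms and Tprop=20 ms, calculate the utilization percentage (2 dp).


Given: Ttrans = 2 ms, Tprop = 20 ms
RTT = 2 * Tprop = 2 * 20 = 40 ms
U = Ttrans / (Ttrans + RTT)
U = 2 / (2 + 40)
U = 2 / 42 = 0.047619
U% = 4.76%

4.76


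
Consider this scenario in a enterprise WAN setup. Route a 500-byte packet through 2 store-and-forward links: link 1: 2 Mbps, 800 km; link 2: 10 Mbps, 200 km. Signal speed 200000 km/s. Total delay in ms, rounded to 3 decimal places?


Packet = 500 bytes = 4000 bits. Store-and-forward: sum (t_trans + t_prop) per link.
Link 1: t_trans = 4000/(2*10^6) s = 2.0000 ms; t_prop = 800/200000 s = 4.0000 ms; subtotal = 6.0000 ms
Link 2: t_trans = 4000/(10*10^6) s = 0.4000 ms; t_prop = 200/200000 s = 1.0000 ms; subtotal = 1.4000 ms
End-to-end = 6.0000 + 1.4000 = 7.4000 ms -> 7.400 ms (3 dp)

7.400


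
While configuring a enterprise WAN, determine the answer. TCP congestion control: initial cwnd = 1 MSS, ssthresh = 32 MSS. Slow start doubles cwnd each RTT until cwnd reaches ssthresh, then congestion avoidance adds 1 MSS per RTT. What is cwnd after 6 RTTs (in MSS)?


RTT 0: cwnd = 1 MSS (initial)
RTT 1: cwnd = 2 MSS (slow start, doubled)
RTT 2: cwnd = 4 MSS (slow start, doubled)
RTT 3: cwnd = 8 MSS (slow start, doubled)
RTT 4: cwnd = 16 MSS (slow start, doubled)
RTT 5: cwnd = 32 MSS (slow start, doubled)
RTT 6: cwnd = 33 MSS (congestion avoidance, +1)

33


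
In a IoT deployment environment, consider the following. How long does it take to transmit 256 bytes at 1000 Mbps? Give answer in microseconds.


Given: packet = 256 bytes, bandwidth = 1000 Mbps
Packet in bits = 256 * 8 = 2048 bits
Bandwidth = 1000 * 10^6 = 1000000000 bps
Time = 2048 / 1000000000 seconds
Time in us = 2048 * 10^6 / 1000000000 = 2.048

2.048


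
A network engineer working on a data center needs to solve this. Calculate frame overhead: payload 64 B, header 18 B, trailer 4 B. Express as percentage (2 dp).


Given: payload = 64 B, header = 18 B, trailer = 4 B
Overhead bytes = header + trailer = 18 + 4 = 22
Total frame = payload + overhead = 64 + 22 = 86
Overhead % = 22 / 86 * 100 = 25.5814% -> 25.58% (2 dp)

25.58


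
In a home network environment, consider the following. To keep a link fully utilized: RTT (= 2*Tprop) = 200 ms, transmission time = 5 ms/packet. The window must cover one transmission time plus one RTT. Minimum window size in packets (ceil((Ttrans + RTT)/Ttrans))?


Given: Ttrans = 5 ms, RTT = 200 ms (= 2 * Tprop, Tprop = 100 ms)
Time until first ACK returns = Ttrans + RTT = 5 + 200 = 205 ms
Need W * Ttrans >= Ttrans + RTT  ->  W >= (Ttrans + RTT) / Ttrans
(Ttrans + RTT) / Ttrans = 205 / 5 = 41
W_min = ceil(41) = 41

41


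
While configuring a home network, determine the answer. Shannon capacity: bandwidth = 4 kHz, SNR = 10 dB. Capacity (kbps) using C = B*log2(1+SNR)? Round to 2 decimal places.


Given: B = 4 kHz, SNR = 10 dB
SNR linear = 10^(10/10) = 10
1 + SNR = 11
log2(11) = 3.4594316186
C = 4 * 1000 * 3.4594316186 = 13837.7265 bps
C = 13.837726 kbps -> 13.84 kbps (2 dp)

13.84


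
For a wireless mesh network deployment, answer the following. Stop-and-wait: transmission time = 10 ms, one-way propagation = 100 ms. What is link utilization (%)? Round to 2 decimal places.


Given: Ttrans = 10 ms, Tprop = 100 ms
RTT = 2 * Tprop = 2 * 100 = 200 ms
U = Ttrans / (Ttrans + RTT)
U = 10 / (10 + 200)
U = 10 / 210 = 0.047619
U% = 4.76%

4.76


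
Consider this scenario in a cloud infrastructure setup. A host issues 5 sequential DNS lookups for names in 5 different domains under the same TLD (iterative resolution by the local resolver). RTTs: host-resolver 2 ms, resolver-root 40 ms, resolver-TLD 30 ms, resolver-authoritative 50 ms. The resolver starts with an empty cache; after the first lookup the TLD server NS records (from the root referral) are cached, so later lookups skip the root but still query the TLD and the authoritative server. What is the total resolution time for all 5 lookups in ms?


Lookup 1 (cold cache): local + root + TLD + auth = 2 + 40 + 30 + 50 = 122 ms
Lookups 2..5 (TLD NS cached -> skip root; new domain -> still ask TLD and auth): local + TLD + auth = 2 + 30 + 50 = 82 ms each
Remaining 4 lookups: 4 * 82 = 328 ms
Total = 122 + 328 = 450 ms

450


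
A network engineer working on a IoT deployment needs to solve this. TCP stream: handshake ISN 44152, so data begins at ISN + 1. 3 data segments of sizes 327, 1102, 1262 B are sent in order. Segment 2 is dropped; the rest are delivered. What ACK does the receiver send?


SYN uses sequence number 44152; first data byte = ISN + 1 = 44153.
Segment 1: SEQ = 44153, len = 327 B, covers [44153, 44479]
Segment 2: SEQ = 44480, len = 1102 B, covers [44480, 45581] [LOST]
Segment 3: SEQ = 45582, len = 1262 B, covers [45582, 46843]
In-order data received: bytes [44153, 44479] (segments 1..1).
Segment 2 missing -> gap begins at byte 44480; later segments buffered out of order.
Cumulative ACK = next expected in-order byte = 44153 + 327 = 44480

44480


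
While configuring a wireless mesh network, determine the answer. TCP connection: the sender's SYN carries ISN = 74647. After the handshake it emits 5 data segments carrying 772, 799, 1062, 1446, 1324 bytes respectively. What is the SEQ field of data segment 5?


The SYN occupies sequence number ISN = 74647, so the first data byte is ISN + 1 = 74648.
SEQ of data segment i = (ISN + 1) + sum of payload sizes of segments 1..i-1.
Segment 1: SEQ = 74648, payload = 772 bytes
Segment 2: SEQ = 75420, payload = 799 bytes
Segment 3: SEQ = 76219, payload = 1062 bytes
Segment 4: SEQ = 77281, payload = 1446 bytes
Segment 5: SEQ = 78727, payload = 1324 bytes
SEQ of segment 5 = 74648 + 772 + 799 + 1062 + 1446 = 78727

78727


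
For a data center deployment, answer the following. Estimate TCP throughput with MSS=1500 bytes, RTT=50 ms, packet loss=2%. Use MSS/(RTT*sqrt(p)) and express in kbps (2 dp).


Given: MSS = 1500 bytes, RTT = 50 ms, loss = 2%
RTT in seconds = 50 / 1000 = 0.05
Loss rate = 2% = 0.02
sqrt(loss) = sqrt(0.02) = 0.141421356237
Throughput (bytes/s) = 1500 / (0.05 * 0.141421356237) = 212132.0344
Throughput (kbps) = 212132.0344 * 8 / 1000 = 1697.056275 -> 1697.06 kbps (2 dp)

1697.06


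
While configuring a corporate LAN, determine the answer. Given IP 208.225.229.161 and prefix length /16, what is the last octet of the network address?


Given: IP = 208.225.229.161, prefix = /16
Subnet mask = 255.255.0.0
Last octet of IP: 161
Last octet of mask: 0
Network last octet = 161 AND 0 = 0

0


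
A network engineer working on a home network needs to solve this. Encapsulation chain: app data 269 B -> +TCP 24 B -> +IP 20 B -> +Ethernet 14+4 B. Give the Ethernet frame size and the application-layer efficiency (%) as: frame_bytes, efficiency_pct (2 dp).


TCP segment = 269 + 24 = 293 B
IP packet = 293 + 20 = 313 B
Ethernet frame = 313 + 14 + 4 = 331 B
Efficiency = app / frame = 269 / 331 = 0.812689 = 81.2689% -> 81.27% (2 dp)

331, 81.27


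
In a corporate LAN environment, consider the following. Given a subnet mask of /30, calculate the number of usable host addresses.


Given: subnet mask /30
Host bits = 32 - 30 = 2
Total addresses = 2^2 = 4
Usable hosts = 4 - 2 (network + broadcast) = 2

2


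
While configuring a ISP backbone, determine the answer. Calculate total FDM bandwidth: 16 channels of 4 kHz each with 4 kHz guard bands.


Given: 16 channels, 4 kHz each, guard = 4 kHz
Channel bandwidth = 16 * 4 = 64 kHz
Guard bands = 15 gaps * 4 kHz = 60 kHz
Total = 64 + 60 = 124 kHz

124


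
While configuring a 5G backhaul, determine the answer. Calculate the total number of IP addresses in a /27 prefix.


Given: CIDR prefix /27
Host bits = 32 - 27 = 5
Total addresses = 2^5 = 32

32


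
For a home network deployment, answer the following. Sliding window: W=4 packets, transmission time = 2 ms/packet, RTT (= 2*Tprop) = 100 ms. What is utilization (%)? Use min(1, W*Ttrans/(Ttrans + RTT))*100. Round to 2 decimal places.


Given: W = 4, Ttrans = 2 ms, RTT = 100 ms (= 2 * Tprop, Tprop = 50 ms)
Cycle time = Ttrans + RTT = 2 + 100 = 102 ms (first packet sent until its ACK returns)
W * Ttrans = 4 * 2 = 8 ms of sending per cycle
W * Ttrans / (Ttrans + RTT) = 8 / 102 = 0.078431
U = min(1, 0.078431) = 0.078431
U% = 7.84%

7.84


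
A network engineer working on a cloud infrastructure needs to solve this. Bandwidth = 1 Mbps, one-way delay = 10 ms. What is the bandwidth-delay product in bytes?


Given: bandwidth = 1 Mbps, delay = 10 ms
BDP in bits = 1 * 10^6 * 10 / 1000
BDP in bits = 10000
BDP in bytes = 10000 / 8 = 1250

1250


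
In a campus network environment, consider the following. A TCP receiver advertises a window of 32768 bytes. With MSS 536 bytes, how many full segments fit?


Given: RWND = 32768 bytes, MSS = 536 bytes
Full segments = floor(RWND / MSS)
Full segments = floor(32768 / 536)
Full segments = floor(61.1343) = 61

61


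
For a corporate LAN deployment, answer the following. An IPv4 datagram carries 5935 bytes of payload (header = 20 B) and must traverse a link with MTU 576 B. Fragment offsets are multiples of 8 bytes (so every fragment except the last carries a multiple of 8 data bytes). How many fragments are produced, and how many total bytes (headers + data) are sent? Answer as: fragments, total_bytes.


Max data per non-final fragment = floor((MTU - header)/8)*8 = floor((576 - 20)/8)*8 = floor(556/8)*8 = 552 B
Final fragment needs no 8-byte alignment: it can carry up to MTU - header = 556 B
Non-final fragments needed = ceil((payload - 556) / 552) = ceil(5379/552) = ceil(9.7446) = 10
Number of fragments = 10 + 1 = 11
Fragment sizes (data): 10 * 552 B + 415 B (last, 415 <= 556 OK)
Total bytes sent = payload + n_frags * header = 5935 + 11*20 = 5935 + 220 = 6155 B

11, 6155


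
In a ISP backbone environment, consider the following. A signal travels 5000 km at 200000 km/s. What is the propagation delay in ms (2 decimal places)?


Given: distance = 5000 km, speed = 200000 km/s
Delay = distance / speed = 5000 / 200000 seconds
Delay in ms = 5000 * 1000 / 200000
Delay = 25.0000 ms
Rounded to 2 dp = 25.00 ms

25.00


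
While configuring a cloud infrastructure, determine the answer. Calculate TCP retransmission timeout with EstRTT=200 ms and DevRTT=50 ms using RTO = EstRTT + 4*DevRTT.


Given: EstRTT = 200 ms, DevRTT = 50 ms
Timeout = EstRTT + 4 * DevRTT
4 * DevRTT = 4 * 50 = 200
Timeout = 200 + 200 = 400 ms

400


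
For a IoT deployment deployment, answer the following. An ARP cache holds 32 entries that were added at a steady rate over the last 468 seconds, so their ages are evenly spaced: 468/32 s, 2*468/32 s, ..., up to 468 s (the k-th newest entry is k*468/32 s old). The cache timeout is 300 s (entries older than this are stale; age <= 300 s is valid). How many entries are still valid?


Ages are k * 468/32 s for k = 1..32 (spacing = 14.6250 s).
Entry k is valid iff k * 468/32 <= 300 iff k <= 32 * 300 / 468 = 20.5128
n_valid = floor(20.5128) = 20
(n_stale = 32 - 20 = 12)

20


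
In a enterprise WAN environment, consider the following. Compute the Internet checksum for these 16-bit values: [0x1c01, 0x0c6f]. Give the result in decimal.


Given words: [0x1c01, 0x0c6f]
Step 1: Sum all words
Raw sum = 7169 + 3183 = 10352
One's complement = ~10352 & 0xFFFF = 55183

55183


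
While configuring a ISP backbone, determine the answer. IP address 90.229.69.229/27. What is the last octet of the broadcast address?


Given: IP = 90.229.69.229, prefix = /27
Host bits = 32 - 27 = 5
Network last octet = 229 AND mask = 224
Host part size = 2^5 - 1 = 31
Broadcast last octet = 224 OR 31 = 255

255


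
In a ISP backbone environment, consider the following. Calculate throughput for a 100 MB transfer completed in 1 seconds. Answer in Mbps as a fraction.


Given: file = 100 MB, time = 1 s
File in Mb = 100 * 8 = 800 Mb
Throughput = 800 / 1 Mbps
Throughput = 800 Mbps

800


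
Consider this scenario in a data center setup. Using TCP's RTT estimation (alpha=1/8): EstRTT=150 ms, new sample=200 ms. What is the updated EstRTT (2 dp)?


Given: EstRTT = 150 ms, SampleRTT = 200 ms, alpha = 1/8
New EstRTT = (1 - alpha) * EstRTT + alpha * SampleRTT
(7/8) * 150 = 131.25
(1/8) * 200 = 25
New EstRTT = 131.25 + 25 = 156.25 ms -> 156.25 ms (2 dp)

156.25


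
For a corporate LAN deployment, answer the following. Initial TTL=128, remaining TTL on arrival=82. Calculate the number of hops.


Given: initial TTL = 128, received TTL = 82
Hops = initial TTL - received TTL
Hops = 128 - 82 = 46

46


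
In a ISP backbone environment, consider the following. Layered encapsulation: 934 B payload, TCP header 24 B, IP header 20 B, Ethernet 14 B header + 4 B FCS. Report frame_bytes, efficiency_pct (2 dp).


TCP segment = 934 + 24 = 958 B
IP packet = 958 + 20 = 978 B
Ethernet frame = 978 + 14 + 4 = 996 B
Efficiency = app / frame = 934 / 996 = 0.937751 = 93.7751% -> 93.78% (2 dp)

996, 93.78


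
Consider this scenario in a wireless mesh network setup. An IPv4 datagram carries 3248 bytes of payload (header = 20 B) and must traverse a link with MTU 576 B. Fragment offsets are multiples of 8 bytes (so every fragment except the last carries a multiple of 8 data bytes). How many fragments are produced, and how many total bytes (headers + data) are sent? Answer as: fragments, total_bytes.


Max data per non-final fragment = floor((MTU - header)/8)*8 = floor((576 - 20)/8)*8 = floor(556/8)*8 = 552 B
Final fragment needs no 8-byte alignment: it can carry up to MTU - header = 556 B
Non-final fragments needed = ceil((payload - 556) / 552) = ceil(2692/552) = ceil(4.8768) = 5
Number of fragments = 5 + 1 = 6
Fragment sizes (data): 5 * 552 B + 488 B (last, 488 <= 556 OK)
Total bytes sent = payload + n_frags * header = 3248 + 6*20 = 3248 + 120 = 3368 B

6, 3368


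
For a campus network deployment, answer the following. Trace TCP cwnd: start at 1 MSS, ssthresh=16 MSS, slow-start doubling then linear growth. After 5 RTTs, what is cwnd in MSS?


RTT 0: cwnd = 1 MSS (initial)
RTT 1: cwnd = 2 MSS (slow start, doubled)
RTT 2: cwnd = 4 MSS (slow start, doubled)
RTT 3: cwnd = 8 MSS (slow start, doubled)
RTT 4: cwnd = 16 MSS (slow start, doubled)
RTT 5: cwnd = 17 MSS (congestion avoidance, +1)

17


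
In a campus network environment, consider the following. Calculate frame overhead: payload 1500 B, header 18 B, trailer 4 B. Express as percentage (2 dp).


Given: payload = 1500 B, header = 18 B, trailer = 4 B
Overhead bytes = header + trailer = 18 + 4 = 22
Total frame = payload + overhead = 1500 + 22 = 1522
Overhead % = 22 / 1522 * 100 = 1.4455% -> 1.45% (2 dp)

1.45


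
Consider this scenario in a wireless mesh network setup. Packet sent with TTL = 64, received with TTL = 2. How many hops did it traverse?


Given: initial TTL = 64, received TTL = 2
Hops = initial TTL - received TTL
Hops = 64 - 2 = 62

62


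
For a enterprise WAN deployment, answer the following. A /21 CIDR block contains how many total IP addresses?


Given: CIDR prefix /21
Host bits = 32 - 21 = 11
Total addresses = 2^11 = 2048

2048


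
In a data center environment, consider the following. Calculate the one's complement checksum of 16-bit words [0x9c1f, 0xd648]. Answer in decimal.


Given words: [0x9c1f, 0xd648]
Step 1: Sum all words
Raw sum = 39967 + 54856 = 94823
Step 2: Fold carry: (29287 + 1) = 29288
One's complement = ~29288 & 0xFFFF = 36247

36247


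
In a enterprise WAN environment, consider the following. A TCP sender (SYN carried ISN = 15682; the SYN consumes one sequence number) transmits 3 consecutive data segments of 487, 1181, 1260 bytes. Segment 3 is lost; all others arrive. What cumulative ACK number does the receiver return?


SYN uses sequence number 15682; first data byte = ISN + 1 = 15683.
Segment 1: SEQ = 15683, len = 487 B, covers [15683, 16169]
Segment 2: SEQ = 16170, len = 1181 B, covers [16170, 17350]
Segment 3: SEQ = 17351, len = 1260 B, covers [17351, 18610] [LOST]
In-order data received: bytes [15683, 17350] (segments 1..2).
Segment 3 missing -> gap begins at byte 17351.
Cumulative ACK = next expected in-order byte = 15683 + 487 + 1181 = 17351

17351


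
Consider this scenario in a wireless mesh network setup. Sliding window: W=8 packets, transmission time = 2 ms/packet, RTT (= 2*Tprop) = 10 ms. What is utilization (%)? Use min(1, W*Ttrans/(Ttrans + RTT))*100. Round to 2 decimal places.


Given: W = 8, Ttrans = 2 ms, RTT = 10 ms (= 2 * Tprop, Tprop = 5 ms)
Cycle time = Ttrans + RTT = 2 + 10 = 12 ms (first packet sent until its ACK returns)
W * Ttrans = 8 * 2 = 16 ms of sending per cycle
W * Ttrans / (Ttrans + RTT) = 16 / 12 = 1.333333
U = min(1, 1.333333) = 1.000000
U% = 100.00%

100.00


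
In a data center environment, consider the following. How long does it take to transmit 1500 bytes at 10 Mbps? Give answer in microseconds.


Given: packet = 1500 bytes, bandwidth = 10 Mbps
Packet in bits = 1500 * 8 = 12000 bits
Bandwidth = 10 * 10^6 = 10000000 bps
Time = 12000 / 10000000 seconds
Time in us = 12000 * 10^6 / 10000000 = 1200

1200


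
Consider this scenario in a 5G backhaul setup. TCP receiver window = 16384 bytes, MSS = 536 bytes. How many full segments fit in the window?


Given: RWND = 16384 bytes, MSS = 536 bytes
Full segments = floor(RWND / MSS)
Full segments = floor(16384 / 536)
Full segments = floor(30.5672) = 30

30


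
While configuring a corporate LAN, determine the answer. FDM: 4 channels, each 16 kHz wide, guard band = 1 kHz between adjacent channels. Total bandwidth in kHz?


Given: 4 channels, 16 kHz each, guard = 1 kHz
Channel bandwidth = 4 * 16 = 64 kHz
Guard bands = 3 gaps * 1 kHz = 3 kHz
Total = 64 + 3 = 67 kHz

67


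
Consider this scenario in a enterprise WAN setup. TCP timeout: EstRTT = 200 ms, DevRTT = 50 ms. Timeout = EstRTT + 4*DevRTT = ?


Given: EstRTT = 200 ms, DevRTT = 50 ms
Timeout = EstRTT + 4 * DevRTT
4 * DevRTT = 4 * 50 = 200
Timeout = 200 + 200 = 400 ms

400


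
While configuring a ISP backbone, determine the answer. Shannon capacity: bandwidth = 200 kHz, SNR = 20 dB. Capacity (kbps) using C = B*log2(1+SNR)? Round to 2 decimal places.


Given: B = 200 kHz, SNR = 20 dB
SNR linear = 10^(20/10) = 100
1 + SNR = 101
log2(101) = 6.6582114828
C = 200 * 1000 * 6.6582114828 = 1331642.2966 bps
C = 1331.642297 kbps -> 1331.64 kbps (2 dp)

1331.64


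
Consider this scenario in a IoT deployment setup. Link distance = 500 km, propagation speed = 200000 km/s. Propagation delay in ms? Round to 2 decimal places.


Given: distance = 500 km, speed = 200000 km/s
Delay = distance / speed = 500 / 200000 seconds
Delay in ms = 500 * 1000 / 200000
Delay = 2.5000 ms
Rounded to 2 dp = 2.50 ms

2.50


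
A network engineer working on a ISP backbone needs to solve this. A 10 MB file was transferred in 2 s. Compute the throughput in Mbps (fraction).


Given: file = 10 MB, time = 2 s
File in Mb = 10 * 8 = 80 Mb
Throughput = 80 / 2 Mbps
Throughput = 40 Mbps

40


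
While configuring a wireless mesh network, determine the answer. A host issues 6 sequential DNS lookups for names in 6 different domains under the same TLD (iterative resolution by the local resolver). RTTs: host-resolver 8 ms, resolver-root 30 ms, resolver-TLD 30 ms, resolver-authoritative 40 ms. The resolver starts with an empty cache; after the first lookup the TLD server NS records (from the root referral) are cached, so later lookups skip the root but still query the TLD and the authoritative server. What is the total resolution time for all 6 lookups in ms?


Lookup 1 (cold cache): local + root + TLD + auth = 8 + 30 + 30 + 40 = 108 ms
Lookups 2..6 (TLD NS cached -> skip root; new domain -> still ask TLD and auth): local + TLD + auth = 8 + 30 + 40 = 78 ms each
Remaining 5 lookups: 5 * 78 = 390 ms
Total = 108 + 390 = 498 ms

498


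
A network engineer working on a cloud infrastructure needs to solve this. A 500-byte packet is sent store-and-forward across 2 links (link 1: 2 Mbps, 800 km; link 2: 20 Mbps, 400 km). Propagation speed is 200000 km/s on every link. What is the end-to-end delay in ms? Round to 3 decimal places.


Packet = 500 bytes = 4000 bits. Store-and-forward: sum (t_trans + t_prop) per link.
Link 1: t_trans = 4000/(2*10^6) s = 2.0000 ms; t_prop = 800/200000 s = 4.0000 ms; subtotal = 6.0000 ms
Link 2: t_trans = 4000/(20*10^6) s = 0.2000 ms; t_prop = 400/200000 s = 2.0000 ms; subtotal = 2.2000 ms
End-to-end = 6.0000 + 2.2000 = 8.2000 ms -> 8.200 ms (3 dp)

8.200


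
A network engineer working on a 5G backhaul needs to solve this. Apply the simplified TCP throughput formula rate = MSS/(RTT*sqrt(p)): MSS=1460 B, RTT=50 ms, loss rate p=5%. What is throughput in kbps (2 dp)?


Given: MSS = 1460 bytes, RTT = 50 ms, loss = 5%
RTT in seconds = 50 / 1000 = 0.05
Loss rate = 5% = 0.05
sqrt(loss) = sqrt(0.05) = 0.223606797750
Throughput (bytes/s) = 1460 / (0.05 * 0.223606797750) = 130586.3699
Throughput (kbps) = 130586.3699 * 8 / 1000 = 1044.690959 -> 1044.69 kbps (2 dp)

1044.69


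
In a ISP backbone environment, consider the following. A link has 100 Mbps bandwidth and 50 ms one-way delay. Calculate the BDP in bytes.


Given: bandwidth = 100 Mbps, delay = 50 ms
BDP in bits = 100 * 10^6 * 50 / 1000
BDP in bits = 5000000
BDP in bytes = 5000000 / 8 = 625000

625000


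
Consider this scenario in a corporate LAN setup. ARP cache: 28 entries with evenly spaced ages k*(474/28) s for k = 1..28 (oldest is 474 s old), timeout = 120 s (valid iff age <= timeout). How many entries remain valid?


Ages are k * 474/28 s for k = 1..28 (spacing = 16.9286 s).
Entry k is valid iff k * 474/28 <= 120 iff k <= 28 * 120 / 474 = 7.0886
n_valid = floor(7.0886) = 7
(n_stale = 28 - 7 = 21)

7


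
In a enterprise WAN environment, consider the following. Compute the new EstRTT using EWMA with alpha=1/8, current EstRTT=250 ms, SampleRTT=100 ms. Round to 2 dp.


Given: EstRTT = 250 ms, SampleRTT = 100 ms, alpha = 1/8
New EstRTT = (1 - alpha) * EstRTT + alpha * SampleRTT
(7/8) * 250 = 218.75
(1/8) * 100 = 12.5
New EstRTT = 218.75 + 12.5 = 231.25 ms -> 231.25 ms (2 dp)

231.25
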